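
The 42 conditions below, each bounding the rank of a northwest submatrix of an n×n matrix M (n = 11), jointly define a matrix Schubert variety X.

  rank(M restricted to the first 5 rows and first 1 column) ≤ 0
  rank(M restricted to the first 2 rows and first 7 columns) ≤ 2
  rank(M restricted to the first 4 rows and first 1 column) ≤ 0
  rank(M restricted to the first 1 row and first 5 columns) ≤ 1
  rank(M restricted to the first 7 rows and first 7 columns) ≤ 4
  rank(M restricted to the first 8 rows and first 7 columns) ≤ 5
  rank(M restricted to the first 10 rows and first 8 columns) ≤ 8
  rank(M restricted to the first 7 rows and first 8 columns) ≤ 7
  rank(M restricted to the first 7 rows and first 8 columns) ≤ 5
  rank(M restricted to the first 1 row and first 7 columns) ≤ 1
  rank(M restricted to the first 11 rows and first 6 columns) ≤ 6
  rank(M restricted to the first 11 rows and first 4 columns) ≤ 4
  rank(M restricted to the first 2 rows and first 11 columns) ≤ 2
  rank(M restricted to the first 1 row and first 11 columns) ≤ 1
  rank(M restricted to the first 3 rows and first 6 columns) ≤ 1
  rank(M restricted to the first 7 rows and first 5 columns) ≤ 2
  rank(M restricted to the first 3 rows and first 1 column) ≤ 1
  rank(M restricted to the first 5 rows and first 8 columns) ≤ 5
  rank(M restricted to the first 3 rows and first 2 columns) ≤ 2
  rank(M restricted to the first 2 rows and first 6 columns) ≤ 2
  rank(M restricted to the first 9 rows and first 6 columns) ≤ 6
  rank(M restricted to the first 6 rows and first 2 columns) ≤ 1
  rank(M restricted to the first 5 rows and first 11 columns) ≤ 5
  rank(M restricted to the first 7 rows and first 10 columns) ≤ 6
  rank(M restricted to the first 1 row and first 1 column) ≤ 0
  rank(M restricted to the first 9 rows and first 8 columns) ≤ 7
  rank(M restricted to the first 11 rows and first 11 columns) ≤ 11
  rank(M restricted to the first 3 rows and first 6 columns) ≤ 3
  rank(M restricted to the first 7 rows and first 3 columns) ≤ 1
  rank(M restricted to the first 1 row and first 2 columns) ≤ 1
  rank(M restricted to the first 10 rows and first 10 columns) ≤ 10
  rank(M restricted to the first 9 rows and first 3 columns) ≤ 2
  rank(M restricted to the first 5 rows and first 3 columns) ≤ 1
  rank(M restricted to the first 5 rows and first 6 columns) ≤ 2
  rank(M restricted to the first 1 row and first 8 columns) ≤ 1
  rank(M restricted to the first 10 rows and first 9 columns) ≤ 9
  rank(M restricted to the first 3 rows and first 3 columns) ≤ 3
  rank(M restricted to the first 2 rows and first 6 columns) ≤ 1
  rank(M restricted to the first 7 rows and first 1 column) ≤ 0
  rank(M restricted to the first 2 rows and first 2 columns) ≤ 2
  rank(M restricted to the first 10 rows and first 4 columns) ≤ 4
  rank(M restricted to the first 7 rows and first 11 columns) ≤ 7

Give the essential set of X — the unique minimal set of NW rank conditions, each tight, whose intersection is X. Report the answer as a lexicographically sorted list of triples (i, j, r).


The tightest implied rank at each (i,j), from the 42 conditions:

  R[1]: 0 1 1 1 1 1 1 1 1 1 1
  R[2]: 0 1 1 1 1 1 2 2 2 2 2
  R[3]: 0 1 1 1 1 1 2 3 3 3 3
  R[4]: 0 1 1 2 2 2 3 4 4 4 4
  R[5]: 0 1 1 2 2 2 3 4 5 5 5
  R[6]: 0 1 1 2 2 3 4 5 6 6 6
  R[7]: 0 1 1 2 2 3 4 5 6 6 7
  R[8]: 1 2 2 3 3 4 5 6 7 7 8
  R[9]: 1 2 2 3 4 5 6 7 8 8 9
  R[10]: 1 2 3 4 5 6 7 8 9 9 10
  R[11]: 1 2 3 4 5 6 7 8 9 10 11

reading off 1-entries of Δ²R: w = (2, 7, 8, 4, 9, 6, 11, 1, 5, 3, 10).

D(w) has 25 cells with 7 SE-corners; essential set:

[(3, 6, 1), (5, 6, 2), (7, 1, 0), (7, 3, 1), (7, 5, 2), (7, 10, 6), (9, 3, 2)]


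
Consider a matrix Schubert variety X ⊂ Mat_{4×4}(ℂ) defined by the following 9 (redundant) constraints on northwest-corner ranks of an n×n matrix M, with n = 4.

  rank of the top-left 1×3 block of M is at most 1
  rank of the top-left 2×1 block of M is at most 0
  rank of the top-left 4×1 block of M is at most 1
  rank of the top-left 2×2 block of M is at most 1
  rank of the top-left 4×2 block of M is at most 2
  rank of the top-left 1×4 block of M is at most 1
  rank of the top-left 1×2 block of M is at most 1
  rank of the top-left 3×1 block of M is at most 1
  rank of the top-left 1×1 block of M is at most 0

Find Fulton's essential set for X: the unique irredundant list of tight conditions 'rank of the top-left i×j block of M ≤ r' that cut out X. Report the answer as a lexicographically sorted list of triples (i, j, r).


Reconstructing r_w from the 9 given conditions:

  i=1: 0, 1, 1, 1
  i=2: 0, 1, 2, 2
  i=3: 1, 2, 3, 3
  i=4: 1, 2, 3, 4

giving w = (2, 3, 1, 4) via Δ²R.

ℓ(w)=2; the 1 essential cell (i,j,r):

[(2, 1, 0)]


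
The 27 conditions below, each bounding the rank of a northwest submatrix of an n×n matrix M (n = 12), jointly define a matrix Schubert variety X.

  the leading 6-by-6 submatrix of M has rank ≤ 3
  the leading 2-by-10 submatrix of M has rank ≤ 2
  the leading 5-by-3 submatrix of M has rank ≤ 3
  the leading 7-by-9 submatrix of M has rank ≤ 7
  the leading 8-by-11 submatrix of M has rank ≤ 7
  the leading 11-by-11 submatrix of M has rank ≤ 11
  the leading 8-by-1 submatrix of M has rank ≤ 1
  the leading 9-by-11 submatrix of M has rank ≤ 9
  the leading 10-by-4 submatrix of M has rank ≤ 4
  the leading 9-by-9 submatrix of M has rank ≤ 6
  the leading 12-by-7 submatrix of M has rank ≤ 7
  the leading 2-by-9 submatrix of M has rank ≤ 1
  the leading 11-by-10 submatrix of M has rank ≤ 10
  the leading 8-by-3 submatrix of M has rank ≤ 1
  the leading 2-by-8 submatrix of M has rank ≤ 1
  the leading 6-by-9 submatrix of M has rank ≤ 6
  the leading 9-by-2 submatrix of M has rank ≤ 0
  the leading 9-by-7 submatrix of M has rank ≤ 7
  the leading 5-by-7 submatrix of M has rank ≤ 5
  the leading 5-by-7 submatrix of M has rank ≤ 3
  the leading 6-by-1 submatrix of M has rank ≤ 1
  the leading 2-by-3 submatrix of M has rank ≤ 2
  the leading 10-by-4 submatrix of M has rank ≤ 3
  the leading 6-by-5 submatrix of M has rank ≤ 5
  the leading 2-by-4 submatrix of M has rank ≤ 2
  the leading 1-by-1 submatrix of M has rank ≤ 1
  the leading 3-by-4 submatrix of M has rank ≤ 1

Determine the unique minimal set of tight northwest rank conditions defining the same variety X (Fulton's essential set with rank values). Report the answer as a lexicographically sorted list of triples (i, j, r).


The tightest implied rank at each (i,j), from the 27 conditions:

  row 1: 0 0 1 1 1 1 1 1 1 1 1 1
  row 2: 0 0 1 1 1 1 1 1 1 2 2 2
  row 3: 0 0 1 1 2 2 2 2 2 3 3 3
  row 4: 0 0 1 2 3 3 3 3 3 4 4 4
  row 5: 0 0 1 2 3 3 3 4 4 5 5 5
  row 6: 0 0 1 2 3 3 4 5 5 6 6 6
  row 7: 0 0 1 2 3 4 5 6 6 7 7 7
  row 8: 0 0 1 2 3 4 5 6 6 7 7 8
  row 9: 0 0 1 2 3 4 5 6 6 7 8 9
  row 10: 1 1 2 3 4 5 6 7 7 8 9 10
  row 11: 1 2 3 4 5 6 7 8 8 9 10 11
  row 12: 1 2 3 4 5 6 7 8 9 10 11 12

so w = (3, 10, 5, 4, 8, 7, 6, 12, 11, 1, 2, 9).

Fulton essential set (7 of the 31 Rothe cells):

[(2, 9, 1), (3, 4, 1), (5, 7, 3), (6, 6, 3), (8, 11, 7), (9, 2, 0), (9, 9, 6)]


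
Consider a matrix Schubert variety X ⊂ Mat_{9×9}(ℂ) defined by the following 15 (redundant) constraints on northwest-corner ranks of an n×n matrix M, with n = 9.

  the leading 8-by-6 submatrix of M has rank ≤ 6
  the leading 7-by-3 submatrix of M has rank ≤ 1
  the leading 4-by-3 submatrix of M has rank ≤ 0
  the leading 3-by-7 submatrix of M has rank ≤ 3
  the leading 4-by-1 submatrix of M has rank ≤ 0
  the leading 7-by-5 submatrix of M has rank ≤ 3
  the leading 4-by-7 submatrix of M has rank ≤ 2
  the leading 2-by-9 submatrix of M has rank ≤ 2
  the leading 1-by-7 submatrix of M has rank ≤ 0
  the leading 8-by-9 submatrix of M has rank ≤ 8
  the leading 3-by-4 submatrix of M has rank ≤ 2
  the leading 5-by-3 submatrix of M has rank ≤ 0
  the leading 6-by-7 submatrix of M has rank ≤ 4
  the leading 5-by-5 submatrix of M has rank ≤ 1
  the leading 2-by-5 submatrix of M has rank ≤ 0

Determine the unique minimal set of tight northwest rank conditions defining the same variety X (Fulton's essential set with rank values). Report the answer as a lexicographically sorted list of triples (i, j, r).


Recovering R(i,j) via the rank-extension bound from the 15 conditions:

  R[1]: 0 0 0 0 0 0 0 1 1
  R[2]: 0 0 0 0 0 1 1 2 2
  R[3]: 0 0 0 1 1 2 2 3 3
  R[4]: 0 0 0 1 1 2 2 3 4
  R[5]: 0 0 0 1 1 2 3 4 5
  R[6]: 1 1 1 2 2 3 4 5 6
  R[7]: 1 1 1 2 3 4 5 6 7
  R[8]: 1 2 2 3 4 5 6 7 8
  R[9]: 1 2 3 4 5 6 7 8 9

the unique w with this rank table is (8, 6, 4, 9, 7, 1, 5, 2, 3).

Rothe diagram D(w) (26 cells), 6 SE-corners (essential conditions):

[(1, 7, 0), (2, 5, 0), (4, 7, 2), (5, 3, 0), (5, 5, 1), (7, 3, 1)]


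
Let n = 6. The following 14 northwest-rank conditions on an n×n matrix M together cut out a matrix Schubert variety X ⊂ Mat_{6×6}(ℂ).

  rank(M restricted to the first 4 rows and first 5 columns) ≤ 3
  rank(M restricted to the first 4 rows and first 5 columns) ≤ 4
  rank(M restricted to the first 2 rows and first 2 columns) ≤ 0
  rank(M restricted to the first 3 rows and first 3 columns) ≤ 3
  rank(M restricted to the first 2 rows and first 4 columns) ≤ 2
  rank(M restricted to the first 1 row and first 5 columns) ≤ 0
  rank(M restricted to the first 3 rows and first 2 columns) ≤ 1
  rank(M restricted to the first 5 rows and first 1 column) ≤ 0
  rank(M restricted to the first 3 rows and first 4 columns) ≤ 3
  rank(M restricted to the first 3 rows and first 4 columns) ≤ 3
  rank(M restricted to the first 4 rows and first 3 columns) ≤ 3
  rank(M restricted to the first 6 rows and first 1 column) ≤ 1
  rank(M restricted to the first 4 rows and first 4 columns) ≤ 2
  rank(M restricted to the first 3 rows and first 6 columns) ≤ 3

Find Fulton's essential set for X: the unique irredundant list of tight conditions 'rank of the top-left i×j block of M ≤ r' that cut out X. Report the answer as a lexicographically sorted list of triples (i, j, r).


Recovering R(i,j) via the rank-extension bound from the 14 conditions:

  0, 0, 0, 0, 0, 1
  0, 0, 1, 1, 1, 2
  0, 1, 2, 2, 2, 3
  0, 1, 2, 2, 3, 4
  0, 1, 2, 3, 4, 5
  1, 2, 3, 4, 5, 6

hence w(1..6) = (6, 3, 2, 5, 4, 1).

|D(w)|=11, |Ess(w)|=4:

[(1, 5, 0), (2, 2, 0), (4, 4, 2), (5, 1, 0)]


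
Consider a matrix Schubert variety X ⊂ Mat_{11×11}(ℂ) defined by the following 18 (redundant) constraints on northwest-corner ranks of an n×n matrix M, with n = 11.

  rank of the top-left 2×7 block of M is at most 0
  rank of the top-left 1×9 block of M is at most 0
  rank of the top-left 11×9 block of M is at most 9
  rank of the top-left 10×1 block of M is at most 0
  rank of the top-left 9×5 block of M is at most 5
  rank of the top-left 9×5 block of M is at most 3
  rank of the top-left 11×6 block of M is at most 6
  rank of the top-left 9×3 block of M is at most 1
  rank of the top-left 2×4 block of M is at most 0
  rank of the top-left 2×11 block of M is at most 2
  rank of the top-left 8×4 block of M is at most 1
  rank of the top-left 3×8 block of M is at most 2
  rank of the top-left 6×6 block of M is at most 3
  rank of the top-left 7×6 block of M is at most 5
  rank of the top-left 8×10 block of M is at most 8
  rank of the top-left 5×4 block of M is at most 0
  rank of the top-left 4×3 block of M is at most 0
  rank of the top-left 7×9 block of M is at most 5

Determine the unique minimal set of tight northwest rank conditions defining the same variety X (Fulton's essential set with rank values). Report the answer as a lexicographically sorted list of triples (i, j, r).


Propagating the 18 rank bounds to every northwest block:

  0, 0, 0, 0, 0, 0, 0, 0, 0, 1, 1
  0, 0, 0, 0, 0, 0, 0, 1, 1, 2, 2
  0, 0, 0, 0, 1, 1, 1, 2, 2, 3, 3
  0, 0, 0, 0, 1, 2, 2, 3, 3, 4, 4
  0, 0, 0, 0, 1, 2, 3, 4, 4, 5, 5
  0, 1, 1, 1, 2, 3, 4, 5, 5, 6, 6
  0, 1, 1, 1, 2, 3, 4, 5, 5, 6, 7
  0, 1, 1, 1, 2, 3, 4, 5, 6, 7, 8
  0, 1, 1, 2, 3, 4, 5, 6, 7, 8, 9
  0, 1, 2, 3, 4, 5, 6, 7, 8, 9, 10
  1, 2, 3, 4, 5, 6, 7, 8, 9, 10, 11

hence w(1..11) = (10, 8, 5, 6, 7, 2, 11, 9, 4, 3, 1).

Rothe diagram D(w) (39 cells), 7 SE-corners (essential conditions):

[(1, 9, 0), (2, 7, 0), (5, 4, 0), (7, 9, 5), (8, 4, 1), (9, 3, 1), (10, 1, 0)]


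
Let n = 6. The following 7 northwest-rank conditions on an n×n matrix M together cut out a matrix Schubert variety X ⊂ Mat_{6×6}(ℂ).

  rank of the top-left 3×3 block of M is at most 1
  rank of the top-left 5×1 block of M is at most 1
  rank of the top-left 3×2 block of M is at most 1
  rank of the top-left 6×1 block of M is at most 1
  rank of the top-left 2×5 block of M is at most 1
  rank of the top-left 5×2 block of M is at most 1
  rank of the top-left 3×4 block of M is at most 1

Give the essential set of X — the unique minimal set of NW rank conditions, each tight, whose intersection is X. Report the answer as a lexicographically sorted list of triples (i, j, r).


Propagating the 7 rank bounds to every northwest block:

  1 1 1 1 1 1
  1 1 1 1 1 2
  1 1 1 1 2 3
  1 1 2 2 3 4
  1 1 2 3 4 5
  1 2 3 4 5 6

second differences of R give the permutation w = (1, 6, 5, 3, 4, 2).

Rothe diagram D(w) (9 cells), 3 SE-corners (essential conditions):

[(2, 5, 1), (3, 4, 1), (5, 2, 1)]


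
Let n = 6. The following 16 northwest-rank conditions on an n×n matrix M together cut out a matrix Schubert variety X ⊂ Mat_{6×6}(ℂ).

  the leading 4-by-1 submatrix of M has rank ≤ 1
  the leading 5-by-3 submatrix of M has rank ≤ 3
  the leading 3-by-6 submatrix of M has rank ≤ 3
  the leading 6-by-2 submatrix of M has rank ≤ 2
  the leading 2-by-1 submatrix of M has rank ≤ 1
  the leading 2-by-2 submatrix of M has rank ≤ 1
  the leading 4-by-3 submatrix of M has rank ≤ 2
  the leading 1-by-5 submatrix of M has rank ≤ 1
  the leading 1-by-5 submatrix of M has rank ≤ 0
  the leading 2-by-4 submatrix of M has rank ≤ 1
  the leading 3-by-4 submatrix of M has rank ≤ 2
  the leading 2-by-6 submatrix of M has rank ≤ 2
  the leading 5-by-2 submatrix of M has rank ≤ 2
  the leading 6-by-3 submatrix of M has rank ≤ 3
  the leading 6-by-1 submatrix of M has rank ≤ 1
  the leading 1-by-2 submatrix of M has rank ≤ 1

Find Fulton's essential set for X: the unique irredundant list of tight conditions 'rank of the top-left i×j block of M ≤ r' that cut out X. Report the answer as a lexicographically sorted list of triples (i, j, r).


Propagating the 16 rank bounds to every northwest block:

  0, 0, 0, 0, 0, 1
  1, 1, 1, 1, 1, 2
  1, 2, 2, 2, 2, 3
  1, 2, 2, 3, 3, 4
  1, 2, 3, 4, 4, 5
  1, 2, 3, 4, 5, 6

so w = (6, 1, 2, 4, 3, 5).

2 SE-corners of the 6-cell Rothe diagram give Ess(w):

[(1, 5, 0), (4, 3, 2)]


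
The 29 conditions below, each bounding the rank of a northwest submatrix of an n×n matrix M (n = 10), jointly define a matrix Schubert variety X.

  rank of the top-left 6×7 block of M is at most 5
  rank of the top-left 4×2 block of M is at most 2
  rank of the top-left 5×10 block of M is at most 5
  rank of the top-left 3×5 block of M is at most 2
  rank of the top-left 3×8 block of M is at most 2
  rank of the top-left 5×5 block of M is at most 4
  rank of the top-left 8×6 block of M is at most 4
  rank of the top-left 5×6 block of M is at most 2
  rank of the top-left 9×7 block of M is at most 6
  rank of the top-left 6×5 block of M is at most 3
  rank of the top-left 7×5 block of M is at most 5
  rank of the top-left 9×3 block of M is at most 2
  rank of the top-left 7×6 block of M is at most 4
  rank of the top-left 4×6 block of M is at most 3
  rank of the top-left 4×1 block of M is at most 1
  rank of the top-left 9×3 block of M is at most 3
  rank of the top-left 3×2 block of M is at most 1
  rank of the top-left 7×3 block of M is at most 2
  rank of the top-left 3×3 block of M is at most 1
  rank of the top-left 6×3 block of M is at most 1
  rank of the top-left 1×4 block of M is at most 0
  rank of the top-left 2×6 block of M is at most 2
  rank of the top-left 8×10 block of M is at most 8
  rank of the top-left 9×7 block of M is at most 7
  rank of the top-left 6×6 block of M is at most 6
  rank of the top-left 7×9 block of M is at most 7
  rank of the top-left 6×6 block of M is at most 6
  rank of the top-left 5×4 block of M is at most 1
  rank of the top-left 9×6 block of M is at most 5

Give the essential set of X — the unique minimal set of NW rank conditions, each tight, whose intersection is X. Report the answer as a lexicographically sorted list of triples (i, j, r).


Computing R[i][j] = min implied NW-rank bound (n=10, 29 conditions):

  R[1]: 0  0  0  0  1  1  1  1  1  1
  R[2]: 1  1  1  1  2  2  2  2  2  2
  R[3]: 1  1  1  1  2  2  2  2  3  3
  R[4]: 1  1  1  1  2  2  3  3  4  4
  R[5]: 1  1  1  1  2  2  3  4  5  5
  R[6]: 1  1  1  2  3  3  4  5  6  6
  R[7]: 1  2  2  3  4  4  5  6  7  7
  R[8]: 1  2  2  3  4  4  5  6  7  8
  R[9]: 1  2  2  3  4  5  6  7  8  9
  R[10]: 1  2  3  4  5  6  7  8  9  10

the unique w with this rank table is (5, 1, 9, 7, 8, 4, 2, 10, 6, 3).

Fulton essential set (7 of the 23 Rothe cells):

[(1, 4, 0), (3, 8, 2), (5, 4, 1), (5, 6, 2), (6, 3, 1), (8, 6, 4), (9, 3, 2)]


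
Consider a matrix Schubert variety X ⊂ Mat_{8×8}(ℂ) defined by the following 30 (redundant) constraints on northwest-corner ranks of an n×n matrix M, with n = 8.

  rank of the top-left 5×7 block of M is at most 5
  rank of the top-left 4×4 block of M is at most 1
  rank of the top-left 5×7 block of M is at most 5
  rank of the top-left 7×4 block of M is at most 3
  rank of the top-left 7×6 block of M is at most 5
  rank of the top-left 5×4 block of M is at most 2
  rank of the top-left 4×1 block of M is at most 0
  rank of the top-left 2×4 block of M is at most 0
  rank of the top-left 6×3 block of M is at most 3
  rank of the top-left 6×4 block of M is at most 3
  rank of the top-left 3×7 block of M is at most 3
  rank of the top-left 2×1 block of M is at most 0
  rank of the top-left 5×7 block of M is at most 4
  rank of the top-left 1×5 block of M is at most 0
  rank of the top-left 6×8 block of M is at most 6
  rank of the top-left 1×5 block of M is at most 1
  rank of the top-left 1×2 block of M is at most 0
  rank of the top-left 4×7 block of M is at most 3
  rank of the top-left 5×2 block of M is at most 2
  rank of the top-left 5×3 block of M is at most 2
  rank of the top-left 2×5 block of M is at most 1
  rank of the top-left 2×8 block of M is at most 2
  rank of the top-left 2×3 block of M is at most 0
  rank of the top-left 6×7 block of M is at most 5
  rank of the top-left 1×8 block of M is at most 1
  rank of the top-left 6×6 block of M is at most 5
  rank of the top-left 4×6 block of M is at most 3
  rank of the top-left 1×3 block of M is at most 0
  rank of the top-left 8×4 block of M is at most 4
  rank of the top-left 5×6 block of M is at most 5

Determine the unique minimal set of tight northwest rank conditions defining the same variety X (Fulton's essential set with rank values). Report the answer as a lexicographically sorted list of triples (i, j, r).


Reconstructing r_w from the 30 given conditions:

  R[1]: 0  0  0  0  0  1  1  1
  R[2]: 0  0  0  0  1  2  2  2
  R[3]: 0  1  1  1  2  3  3  3
  R[4]: 0  1  1  1  2  3  3  4
  R[5]: 1  2  2  2  3  4  4  5
  R[6]: 1  2  3  3  4  5  5  6
  R[7]: 1  2  3  3  4  5  6  7
  R[8]: 1  2  3  4  5  6  7  8

so w = (6, 5, 2, 8, 1, 3, 7, 4).

|D(w)|=15, |Ess(w)|=6:

[(1, 5, 0), (2, 4, 0), (4, 1, 0), (4, 4, 1), (4, 7, 3), (7, 4, 3)]


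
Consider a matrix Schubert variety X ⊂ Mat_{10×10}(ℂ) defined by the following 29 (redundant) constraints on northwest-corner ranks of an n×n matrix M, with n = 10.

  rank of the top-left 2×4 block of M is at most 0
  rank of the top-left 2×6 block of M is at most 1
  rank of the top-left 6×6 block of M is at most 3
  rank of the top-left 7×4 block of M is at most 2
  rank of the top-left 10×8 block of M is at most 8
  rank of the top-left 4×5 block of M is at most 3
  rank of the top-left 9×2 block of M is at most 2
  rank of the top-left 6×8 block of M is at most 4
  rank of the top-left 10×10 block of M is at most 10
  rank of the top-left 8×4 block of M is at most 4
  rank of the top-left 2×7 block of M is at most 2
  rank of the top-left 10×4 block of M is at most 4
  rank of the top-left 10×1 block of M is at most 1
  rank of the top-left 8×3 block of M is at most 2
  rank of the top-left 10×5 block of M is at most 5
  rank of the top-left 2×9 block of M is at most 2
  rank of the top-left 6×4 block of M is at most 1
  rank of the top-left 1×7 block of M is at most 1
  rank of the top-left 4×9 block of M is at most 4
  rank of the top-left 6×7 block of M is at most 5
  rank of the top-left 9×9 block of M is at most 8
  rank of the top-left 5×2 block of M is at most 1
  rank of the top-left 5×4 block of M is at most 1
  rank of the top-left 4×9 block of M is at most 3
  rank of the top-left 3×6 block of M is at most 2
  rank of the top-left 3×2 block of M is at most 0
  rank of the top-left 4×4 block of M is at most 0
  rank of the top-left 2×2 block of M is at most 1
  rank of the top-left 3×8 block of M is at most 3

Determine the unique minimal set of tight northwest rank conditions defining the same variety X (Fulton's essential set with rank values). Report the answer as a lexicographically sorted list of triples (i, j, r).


Computing R[i][j] = min implied NW-rank bound (n=10, 29 conditions):

  i=1: 0 | 0 | 0 | 0 | 1 | 1 | 1 | 1 | 1 | 1
  i=2: 0 | 0 | 0 | 0 | 1 | 1 | 2 | 2 | 2 | 2
  i=3: 0 | 0 | 0 | 0 | 1 | 2 | 3 | 3 | 3 | 3
  i=4: 0 | 0 | 0 | 0 | 1 | 2 | 3 | 3 | 3 | 4
  i=5: 1 | 1 | 1 | 1 | 2 | 3 | 4 | 4 | 4 | 5
  i=6: 1 | 1 | 1 | 1 | 2 | 3 | 4 | 4 | 5 | 6
  i=7: 1 | 2 | 2 | 2 | 3 | 4 | 5 | 5 | 6 | 7
  i=8: 1 | 2 | 2 | 3 | 4 | 5 | 6 | 6 | 7 | 8
  i=9: 1 | 2 | 3 | 4 | 5 | 6 | 7 | 7 | 8 | 9
  i=10: 1 | 2 | 3 | 4 | 5 | 6 | 7 | 8 | 9 | 10

so w = (5, 7, 6, 10, 1, 9, 2, 4, 3, 8).

Rothe diagram D(w) (24 cells), 6 SE-corners (essential conditions):

[(2, 6, 1), (4, 4, 0), (4, 9, 3), (6, 4, 1), (6, 8, 4), (8, 3, 2)]


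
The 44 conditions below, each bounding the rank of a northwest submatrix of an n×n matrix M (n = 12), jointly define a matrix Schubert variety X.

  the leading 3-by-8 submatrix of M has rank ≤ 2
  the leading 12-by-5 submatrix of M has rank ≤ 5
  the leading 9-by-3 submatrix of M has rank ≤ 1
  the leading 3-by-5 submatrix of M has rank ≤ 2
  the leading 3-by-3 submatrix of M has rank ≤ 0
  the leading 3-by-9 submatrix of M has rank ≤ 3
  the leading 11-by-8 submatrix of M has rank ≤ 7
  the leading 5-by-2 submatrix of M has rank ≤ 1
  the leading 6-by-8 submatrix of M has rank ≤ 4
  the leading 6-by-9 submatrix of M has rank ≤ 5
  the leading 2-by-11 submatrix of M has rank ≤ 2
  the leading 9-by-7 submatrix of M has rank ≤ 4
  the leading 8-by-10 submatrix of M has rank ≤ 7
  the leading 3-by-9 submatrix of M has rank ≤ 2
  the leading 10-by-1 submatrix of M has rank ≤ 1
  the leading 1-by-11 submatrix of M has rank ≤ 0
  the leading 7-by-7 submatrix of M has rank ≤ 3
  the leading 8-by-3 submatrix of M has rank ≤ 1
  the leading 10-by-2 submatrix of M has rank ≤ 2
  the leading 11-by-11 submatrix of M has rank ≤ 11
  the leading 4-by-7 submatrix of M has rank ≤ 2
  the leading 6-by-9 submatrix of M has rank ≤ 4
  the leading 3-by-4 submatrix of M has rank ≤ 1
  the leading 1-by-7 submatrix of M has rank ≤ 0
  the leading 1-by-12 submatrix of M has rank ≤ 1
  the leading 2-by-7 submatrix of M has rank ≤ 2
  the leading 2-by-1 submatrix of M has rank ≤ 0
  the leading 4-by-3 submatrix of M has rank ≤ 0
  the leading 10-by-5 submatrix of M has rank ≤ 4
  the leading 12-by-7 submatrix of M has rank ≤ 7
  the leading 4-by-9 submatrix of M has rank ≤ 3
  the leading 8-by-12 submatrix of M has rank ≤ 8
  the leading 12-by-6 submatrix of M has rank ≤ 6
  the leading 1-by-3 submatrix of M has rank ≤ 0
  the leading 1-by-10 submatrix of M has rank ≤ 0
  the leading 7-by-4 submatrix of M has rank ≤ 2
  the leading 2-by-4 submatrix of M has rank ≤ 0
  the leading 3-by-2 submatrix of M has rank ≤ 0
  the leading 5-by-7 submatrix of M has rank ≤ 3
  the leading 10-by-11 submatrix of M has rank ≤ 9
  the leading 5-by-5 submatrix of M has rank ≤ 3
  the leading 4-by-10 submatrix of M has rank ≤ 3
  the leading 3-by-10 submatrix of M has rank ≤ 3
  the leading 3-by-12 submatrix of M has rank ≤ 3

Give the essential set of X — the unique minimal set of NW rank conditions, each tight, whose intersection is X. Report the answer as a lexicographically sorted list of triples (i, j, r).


Reconstructing r_w from the 44 given conditions:

  0, 0, 0, 0, 0, 0, 0, 0, 0, 0, 0, 1
  0, 0, 0, 0, 1, 1, 1, 1, 1, 1, 1, 2
  0, 0, 0, 1, 2, 2, 2, 2, 2, 2, 2, 3
  0, 0, 0, 1, 2, 2, 2, 3, 3, 3, 3, 4
  1, 1, 1, 2, 3, 3, 3, 4, 4, 4, 4, 5
  1, 1, 1, 2, 3, 3, 3, 4, 4, 5, 5, 6
  1, 1, 1, 2, 3, 3, 3, 4, 5, 6, 6, 7
  1, 1, 1, 2, 3, 4, 4, 5, 6, 7, 7, 8
  1, 1, 1, 2, 3, 4, 4, 5, 6, 7, 8, 9
  1, 2, 2, 3, 4, 5, 5, 6, 7, 8, 9, 10
  1, 2, 3, 4, 5, 6, 6, 7, 8, 9, 10, 11
  1, 2, 3, 4, 5, 6, 7, 8, 9, 10, 11, 12

second differences of R give the permutation w = (12, 5, 4, 8, 1, 10, 9, 6, 11, 2, 3, 7).

8 SE-corners of the 37-cell Rothe diagram give Ess(w):

[(1, 11, 0), (2, 4, 0), (4, 3, 0), (4, 7, 2), (6, 9, 4), (7, 7, 3), (9, 3, 1), (9, 7, 4)]


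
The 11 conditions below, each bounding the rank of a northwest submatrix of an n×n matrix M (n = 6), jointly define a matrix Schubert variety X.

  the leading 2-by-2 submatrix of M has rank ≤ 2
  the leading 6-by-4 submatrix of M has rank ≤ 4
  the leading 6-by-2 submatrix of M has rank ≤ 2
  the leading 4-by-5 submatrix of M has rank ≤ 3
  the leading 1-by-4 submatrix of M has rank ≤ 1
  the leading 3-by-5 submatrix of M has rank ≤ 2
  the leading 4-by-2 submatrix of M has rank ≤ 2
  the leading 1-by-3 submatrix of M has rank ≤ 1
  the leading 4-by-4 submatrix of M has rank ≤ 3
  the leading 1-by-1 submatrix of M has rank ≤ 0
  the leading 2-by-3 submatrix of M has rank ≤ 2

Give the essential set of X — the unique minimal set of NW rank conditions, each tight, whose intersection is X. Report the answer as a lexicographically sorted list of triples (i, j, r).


Rank table r_w(6×6) implied by the 11 constraints:

  i=1: 0 1 1 1 1 1
  i=2: 1 2 2 2 2 2
  i=3: 1 2 2 2 2 3
  i=4: 1 2 3 3 3 4
  i=5: 1 2 3 4 4 5
  i=6: 1 2 3 4 5 6

hence w(1..6) = (2, 1, 6, 3, 4, 5).

D(w) has 4 cells with 2 SE-corners; essential set:

[(1, 1, 0), (3, 5, 2)]


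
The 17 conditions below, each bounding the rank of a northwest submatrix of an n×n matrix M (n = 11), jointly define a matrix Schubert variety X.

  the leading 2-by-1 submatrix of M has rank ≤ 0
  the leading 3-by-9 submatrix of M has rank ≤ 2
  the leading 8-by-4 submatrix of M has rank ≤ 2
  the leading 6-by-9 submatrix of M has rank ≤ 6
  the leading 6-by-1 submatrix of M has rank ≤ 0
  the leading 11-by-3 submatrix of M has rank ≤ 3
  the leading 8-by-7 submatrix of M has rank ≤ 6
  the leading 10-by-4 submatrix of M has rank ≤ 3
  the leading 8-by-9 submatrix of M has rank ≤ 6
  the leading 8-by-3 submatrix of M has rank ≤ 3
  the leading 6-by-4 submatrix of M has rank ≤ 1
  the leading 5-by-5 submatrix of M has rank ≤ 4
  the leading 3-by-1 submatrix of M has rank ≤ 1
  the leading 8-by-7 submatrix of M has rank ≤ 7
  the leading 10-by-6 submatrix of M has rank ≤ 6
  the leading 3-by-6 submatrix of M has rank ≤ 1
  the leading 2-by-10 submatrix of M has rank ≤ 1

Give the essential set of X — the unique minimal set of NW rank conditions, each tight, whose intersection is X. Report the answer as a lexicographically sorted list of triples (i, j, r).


Propagating the 17 rank bounds to every northwest block:

  R[1]: 0, 1, 1, 1, 1, 1, 1, 1, 1, 1, 1
  R[2]: 0, 1, 1, 1, 1, 1, 1, 1, 1, 1, 2
  R[3]: 0, 1, 1, 1, 1, 1, 2, 2, 2, 2, 3
  R[4]: 0, 1, 1, 1, 2, 2, 3, 3, 3, 3, 4
  R[5]: 0, 1, 1, 1, 2, 3, 4, 4, 4, 4, 5
  R[6]: 0, 1, 1, 1, 2, 3, 4, 5, 5, 5, 6
  R[7]: 1, 2, 2, 2, 3, 4, 5, 6, 6, 6, 7
  R[8]: 1, 2, 2, 2, 3, 4, 5, 6, 6, 7, 8
  R[9]: 1, 2, 3, 3, 4, 5, 6, 7, 7, 8, 9
  R[10]: 1, 2, 3, 3, 4, 5, 6, 7, 8, 9, 10
  R[11]: 1, 2, 3, 4, 5, 6, 7, 8, 9, 10, 11

giving w = (2, 11, 7, 5, 6, 8, 1, 10, 3, 9, 4) via Δ²R.

|D(w)|=28, |Ess(w)|=7:

[(2, 10, 1), (3, 6, 1), (6, 1, 0), (6, 4, 1), (8, 4, 2), (8, 9, 6), (10, 4, 3)]


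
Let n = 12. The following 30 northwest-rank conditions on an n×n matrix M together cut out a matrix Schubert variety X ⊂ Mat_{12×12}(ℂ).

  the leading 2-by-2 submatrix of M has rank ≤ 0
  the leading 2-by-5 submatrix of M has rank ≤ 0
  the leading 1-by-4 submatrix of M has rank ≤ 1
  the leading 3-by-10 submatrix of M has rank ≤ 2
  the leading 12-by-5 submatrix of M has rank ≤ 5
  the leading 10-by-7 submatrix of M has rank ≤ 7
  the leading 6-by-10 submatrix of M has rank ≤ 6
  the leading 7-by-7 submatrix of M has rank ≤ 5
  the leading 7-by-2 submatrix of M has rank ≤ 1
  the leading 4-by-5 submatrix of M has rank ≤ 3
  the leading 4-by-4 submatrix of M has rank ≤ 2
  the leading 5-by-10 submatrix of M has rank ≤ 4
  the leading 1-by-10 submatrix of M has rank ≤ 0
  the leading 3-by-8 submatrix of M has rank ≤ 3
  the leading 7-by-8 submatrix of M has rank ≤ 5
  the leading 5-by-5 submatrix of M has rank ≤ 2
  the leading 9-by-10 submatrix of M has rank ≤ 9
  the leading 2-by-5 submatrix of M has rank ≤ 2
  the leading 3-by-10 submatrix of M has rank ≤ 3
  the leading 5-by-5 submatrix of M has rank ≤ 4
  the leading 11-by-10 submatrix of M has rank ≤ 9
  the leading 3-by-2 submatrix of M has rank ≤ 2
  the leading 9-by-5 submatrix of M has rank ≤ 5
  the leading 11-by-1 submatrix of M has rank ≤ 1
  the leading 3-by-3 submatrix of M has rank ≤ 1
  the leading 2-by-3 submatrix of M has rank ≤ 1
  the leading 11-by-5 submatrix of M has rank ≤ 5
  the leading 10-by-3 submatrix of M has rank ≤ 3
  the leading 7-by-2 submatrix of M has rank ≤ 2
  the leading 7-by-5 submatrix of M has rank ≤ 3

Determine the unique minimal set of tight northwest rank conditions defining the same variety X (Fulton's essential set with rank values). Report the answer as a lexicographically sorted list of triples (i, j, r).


Propagating the 30 rank bounds to every northwest block:

  0 | 0 | 0 | 0 | 0 | 0 | 0 | 0 | 0 | 0 | 1 | 1
  0 | 0 | 0 | 0 | 0 | 1 | 1 | 1 | 1 | 1 | 2 | 2
  1 | 1 | 1 | 1 | 1 | 2 | 2 | 2 | 2 | 2 | 3 | 3
  1 | 1 | 2 | 2 | 2 | 3 | 3 | 3 | 3 | 3 | 4 | 4
  1 | 1 | 2 | 2 | 2 | 3 | 4 | 4 | 4 | 4 | 5 | 5
  1 | 1 | 2 | 3 | 3 | 4 | 5 | 5 | 5 | 5 | 6 | 6
  1 | 1 | 2 | 3 | 3 | 4 | 5 | 5 | 6 | 6 | 7 | 7
  1 | 2 | 3 | 4 | 4 | 5 | 6 | 6 | 7 | 7 | 8 | 8
  1 | 2 | 3 | 4 | 5 | 6 | 7 | 7 | 8 | 8 | 9 | 9
  1 | 2 | 3 | 4 | 5 | 6 | 7 | 8 | 9 | 9 | 10 | 10
  1 | 2 | 3 | 4 | 5 | 6 | 7 | 8 | 9 | 9 | 10 | 11
  1 | 2 | 3 | 4 | 5 | 6 | 7 | 8 | 9 | 10 | 11 | 12

hence w(1..12) = (11, 6, 1, 3, 7, 4, 9, 2, 5, 8, 12, 10).

|D(w)|=24, |Ess(w)|=7:

[(1, 10, 0), (2, 5, 0), (5, 5, 2), (7, 2, 1), (7, 5, 3), (7, 8, 5), (11, 10, 9)]


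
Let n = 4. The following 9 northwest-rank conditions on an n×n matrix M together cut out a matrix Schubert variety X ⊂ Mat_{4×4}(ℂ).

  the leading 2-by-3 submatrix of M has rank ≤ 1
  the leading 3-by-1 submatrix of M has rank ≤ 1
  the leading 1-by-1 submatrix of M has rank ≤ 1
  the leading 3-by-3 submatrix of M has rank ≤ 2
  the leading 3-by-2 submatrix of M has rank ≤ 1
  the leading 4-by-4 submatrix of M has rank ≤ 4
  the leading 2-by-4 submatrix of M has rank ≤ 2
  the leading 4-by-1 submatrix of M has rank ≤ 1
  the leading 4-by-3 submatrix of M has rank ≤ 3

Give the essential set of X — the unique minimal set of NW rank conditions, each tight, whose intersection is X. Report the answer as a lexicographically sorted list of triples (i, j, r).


The tightest implied rank at each (i,j), from the 9 conditions:

  1  1  1  1
  1  1  1  2
  1  1  2  3
  1  2  3  4

so w = (1, 4, 3, 2).

|D(w)|=3, |Ess(w)|=2:

[(2, 3, 1), (3, 2, 1)]


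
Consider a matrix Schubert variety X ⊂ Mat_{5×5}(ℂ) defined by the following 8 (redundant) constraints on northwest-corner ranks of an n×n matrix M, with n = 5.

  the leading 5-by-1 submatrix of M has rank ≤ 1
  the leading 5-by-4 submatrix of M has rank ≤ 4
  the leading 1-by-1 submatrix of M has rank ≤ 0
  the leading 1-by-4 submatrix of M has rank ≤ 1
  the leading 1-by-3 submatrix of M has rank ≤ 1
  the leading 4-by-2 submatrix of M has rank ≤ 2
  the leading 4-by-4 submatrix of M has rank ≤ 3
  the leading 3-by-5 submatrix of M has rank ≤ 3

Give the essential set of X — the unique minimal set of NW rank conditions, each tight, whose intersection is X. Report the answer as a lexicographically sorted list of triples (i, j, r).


Recovering R(i,j) via the rank-extension bound from the 8 conditions:

  0  1  1  1  1
  1  2  2  2  2
  1  2  3  3  3
  1  2  3  3  4
  1  2  3  4  5

hence w(1..5) = (2, 1, 3, 5, 4).

|D(w)|=2, |Ess(w)|=2:

[(1, 1, 0), (4, 4, 3)]


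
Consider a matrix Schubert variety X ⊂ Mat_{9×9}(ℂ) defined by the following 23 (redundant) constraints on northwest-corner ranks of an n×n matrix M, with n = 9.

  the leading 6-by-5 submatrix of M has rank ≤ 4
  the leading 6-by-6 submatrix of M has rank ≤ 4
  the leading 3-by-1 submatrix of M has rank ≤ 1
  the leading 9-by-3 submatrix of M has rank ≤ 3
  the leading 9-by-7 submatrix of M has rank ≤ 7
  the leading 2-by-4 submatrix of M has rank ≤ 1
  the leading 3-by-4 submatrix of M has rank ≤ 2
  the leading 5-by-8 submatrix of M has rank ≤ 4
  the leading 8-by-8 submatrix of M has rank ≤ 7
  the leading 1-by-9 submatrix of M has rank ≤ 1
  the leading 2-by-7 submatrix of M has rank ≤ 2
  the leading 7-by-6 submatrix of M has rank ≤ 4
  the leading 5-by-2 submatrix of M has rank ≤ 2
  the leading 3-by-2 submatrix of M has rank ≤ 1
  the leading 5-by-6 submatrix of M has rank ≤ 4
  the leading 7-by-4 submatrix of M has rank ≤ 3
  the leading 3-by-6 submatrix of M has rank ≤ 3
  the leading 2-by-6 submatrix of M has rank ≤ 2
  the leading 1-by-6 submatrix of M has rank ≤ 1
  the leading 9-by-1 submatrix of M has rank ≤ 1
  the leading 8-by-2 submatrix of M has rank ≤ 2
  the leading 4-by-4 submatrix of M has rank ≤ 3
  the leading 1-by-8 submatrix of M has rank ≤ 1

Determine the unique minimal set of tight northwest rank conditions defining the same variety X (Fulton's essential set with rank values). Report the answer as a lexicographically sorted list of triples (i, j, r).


Rank table r_w(9×9) implied by the 23 constraints:

  row 1: 1, 1, 1, 1, 1, 1, 1, 1, 1
  row 2: 1, 1, 1, 1, 2, 2, 2, 2, 2
  row 3: 1, 1, 2, 2, 3, 3, 3, 3, 3
  row 4: 1, 2, 3, 3, 4, 4, 4, 4, 4
  row 5: 1, 2, 3, 3, 4, 4, 4, 4, 5
  row 6: 1, 2, 3, 3, 4, 4, 5, 5, 6
  row 7: 1, 2, 3, 3, 4, 4, 5, 6, 7
  row 8: 1, 2, 3, 4, 5, 5, 6, 7, 8
  row 9: 1, 2, 3, 4, 5, 6, 7, 8, 9

reading off 1-entries of Δ²R: w = (1, 5, 3, 2, 9, 7, 8, 4, 6).

Rothe diagram D(w) (12 cells), 5 SE-corners (essential conditions):

[(2, 4, 1), (3, 2, 1), (5, 8, 4), (7, 4, 3), (7, 6, 4)]


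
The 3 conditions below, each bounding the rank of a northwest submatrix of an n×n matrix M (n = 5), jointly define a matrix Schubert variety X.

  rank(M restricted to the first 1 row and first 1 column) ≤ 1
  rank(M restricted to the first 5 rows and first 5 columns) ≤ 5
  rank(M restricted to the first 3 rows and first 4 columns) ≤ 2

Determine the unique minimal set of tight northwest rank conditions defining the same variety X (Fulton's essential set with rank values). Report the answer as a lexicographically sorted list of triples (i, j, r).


Rank table r_w(5×5) implied by the 3 constraints:

  R[1]: 1 | 1 | 1 | 1 | 1
  R[2]: 1 | 2 | 2 | 2 | 2
  R[3]: 1 | 2 | 2 | 2 | 3
  R[4]: 1 | 2 | 3 | 3 | 4
  R[5]: 1 | 2 | 3 | 4 | 5

second differences of R give the permutation w = (1, 2, 5, 3, 4).

|D(w)|=2, |Ess(w)|=1:

[(3, 4, 2)]


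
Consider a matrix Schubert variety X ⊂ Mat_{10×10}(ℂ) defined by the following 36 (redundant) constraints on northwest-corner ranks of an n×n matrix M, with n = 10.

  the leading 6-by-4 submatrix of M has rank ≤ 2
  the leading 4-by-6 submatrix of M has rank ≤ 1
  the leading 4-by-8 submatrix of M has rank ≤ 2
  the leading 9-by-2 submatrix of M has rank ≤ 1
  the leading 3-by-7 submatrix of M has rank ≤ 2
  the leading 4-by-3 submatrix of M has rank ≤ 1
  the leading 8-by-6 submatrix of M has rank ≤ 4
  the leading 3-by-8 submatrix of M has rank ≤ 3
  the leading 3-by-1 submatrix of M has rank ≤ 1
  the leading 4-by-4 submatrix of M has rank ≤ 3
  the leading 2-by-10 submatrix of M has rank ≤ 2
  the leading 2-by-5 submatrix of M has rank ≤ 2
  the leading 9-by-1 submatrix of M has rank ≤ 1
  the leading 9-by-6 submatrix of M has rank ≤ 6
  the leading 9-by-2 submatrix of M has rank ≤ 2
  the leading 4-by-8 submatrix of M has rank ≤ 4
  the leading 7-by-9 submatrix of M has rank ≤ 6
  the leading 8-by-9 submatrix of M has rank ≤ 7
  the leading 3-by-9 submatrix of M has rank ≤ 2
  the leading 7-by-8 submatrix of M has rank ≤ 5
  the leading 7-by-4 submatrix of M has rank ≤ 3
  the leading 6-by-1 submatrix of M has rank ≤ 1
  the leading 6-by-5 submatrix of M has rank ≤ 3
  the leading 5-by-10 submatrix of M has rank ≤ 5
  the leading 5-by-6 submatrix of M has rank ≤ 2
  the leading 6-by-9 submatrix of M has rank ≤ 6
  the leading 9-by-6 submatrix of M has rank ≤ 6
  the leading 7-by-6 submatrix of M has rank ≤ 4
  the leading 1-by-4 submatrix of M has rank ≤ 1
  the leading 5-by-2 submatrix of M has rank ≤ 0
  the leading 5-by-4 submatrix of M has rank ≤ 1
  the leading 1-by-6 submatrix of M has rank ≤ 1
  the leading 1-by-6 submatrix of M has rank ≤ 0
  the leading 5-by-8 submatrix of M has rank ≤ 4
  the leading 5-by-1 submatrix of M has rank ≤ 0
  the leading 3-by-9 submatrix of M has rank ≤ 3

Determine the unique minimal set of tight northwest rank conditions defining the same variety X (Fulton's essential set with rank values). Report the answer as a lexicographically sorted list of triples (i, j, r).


Recovering R(i,j) via the rank-extension bound from the 36 conditions:

  row 1: 0 0 0 0 0 0 1 1 1 1
  row 2: 0 0 1 1 1 1 2 2 2 2
  row 3: 0 0 1 1 1 1 2 2 2 3
  row 4: 0 0 1 1 1 1 2 2 3 4
  row 5: 0 0 1 1 2 2 3 3 4 5
  row 6: 1 1 2 2 3 3 4 4 5 6
  row 7: 1 1 2 3 4 4 5 5 6 7
  row 8: 1 1 2 3 4 4 5 6 7 8
  row 9: 1 1 2 3 4 5 6 7 8 9
  row 10: 1 2 3 4 5 6 7 8 9 10

reading off 1-entries of Δ²R: w = (7, 3, 10, 9, 5, 1, 4, 8, 6, 2).

Rothe diagram D(w) (28 cells), 8 SE-corners (essential conditions):

[(1, 6, 0), (3, 9, 2), (4, 6, 1), (4, 8, 2), (5, 2, 0), (5, 4, 1), (8, 6, 4), (9, 2, 1)]


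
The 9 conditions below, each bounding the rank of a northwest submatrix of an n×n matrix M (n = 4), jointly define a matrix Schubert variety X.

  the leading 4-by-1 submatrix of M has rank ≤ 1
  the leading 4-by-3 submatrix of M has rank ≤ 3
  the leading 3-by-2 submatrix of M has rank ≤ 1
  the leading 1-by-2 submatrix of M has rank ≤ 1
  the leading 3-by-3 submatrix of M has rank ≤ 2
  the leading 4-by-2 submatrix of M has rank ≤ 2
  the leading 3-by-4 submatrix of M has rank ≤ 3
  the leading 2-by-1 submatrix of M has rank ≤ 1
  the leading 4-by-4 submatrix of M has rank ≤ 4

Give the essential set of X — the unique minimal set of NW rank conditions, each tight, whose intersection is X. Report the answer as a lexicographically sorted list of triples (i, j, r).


Propagating the 9 rank bounds to every northwest block:

  R[1]: 1, 1, 1, 1
  R[2]: 1, 1, 2, 2
  R[3]: 1, 1, 2, 3
  R[4]: 1, 2, 3, 4

so w = (1, 3, 4, 2).

Fulton essential set (1 of the 2 Rothe cells):

[(3, 2, 1)]


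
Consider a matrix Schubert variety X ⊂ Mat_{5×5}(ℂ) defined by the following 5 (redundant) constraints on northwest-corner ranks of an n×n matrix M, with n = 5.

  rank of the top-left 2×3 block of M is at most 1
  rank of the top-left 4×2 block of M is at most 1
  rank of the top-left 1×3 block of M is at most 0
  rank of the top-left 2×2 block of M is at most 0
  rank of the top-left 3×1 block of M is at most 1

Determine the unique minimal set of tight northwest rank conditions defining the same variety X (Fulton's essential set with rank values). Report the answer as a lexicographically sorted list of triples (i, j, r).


Recovering R(i,j) via the rank-extension bound from the 5 conditions:

  R[1]: 0 0 0 1 1
  R[2]: 0 0 1 2 2
  R[3]: 1 1 2 3 3
  R[4]: 1 1 2 3 4
  R[5]: 1 2 3 4 5

second differences of R give the permutation w = (4, 3, 1, 5, 2).

Fulton essential set (3 of the 6 Rothe cells):

[(1, 3, 0), (2, 2, 0), (4, 2, 1)]
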